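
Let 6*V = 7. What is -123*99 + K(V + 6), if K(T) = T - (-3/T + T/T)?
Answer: -3139967/258 ≈ -12170.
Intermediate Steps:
V = 7/6 (V = (1/6)*7 = 7/6 ≈ 1.1667)
K(T) = -1 + T + 3/T (K(T) = T - (-3/T + 1) = T - (1 - 3/T) = T + (-1 + 3/T) = -1 + T + 3/T)
-123*99 + K(V + 6) = -123*99 + (-1 + (7/6 + 6) + 3/(7/6 + 6)) = -12177 + (-1 + 43/6 + 3/(43/6)) = -12177 + (-1 + 43/6 + 3*(6/43)) = -12177 + (-1 + 43/6 + 18/43) = -12177 + 1699/258 = -3139967/258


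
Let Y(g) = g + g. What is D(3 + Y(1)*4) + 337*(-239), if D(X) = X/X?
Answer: -80542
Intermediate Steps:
Y(g) = 2*g
D(X) = 1
D(3 + Y(1)*4) + 337*(-239) = 1 + 337*(-239) = 1 - 80543 = -80542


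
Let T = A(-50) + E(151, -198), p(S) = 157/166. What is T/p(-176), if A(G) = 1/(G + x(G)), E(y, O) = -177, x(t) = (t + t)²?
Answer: -146175367/781075 ≈ -187.15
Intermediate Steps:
x(t) = 4*t² (x(t) = (2*t)² = 4*t²)
p(S) = 157/166 (p(S) = 157*(1/166) = 157/166)
A(G) = 1/(G + 4*G²)
T = -1761149/9950 (T = 1/((-50)*(1 + 4*(-50))) - 177 = -1/(50*(1 - 200)) - 177 = -1/50/(-199) - 177 = -1/50*(-1/199) - 177 = 1/9950 - 177 = -1761149/9950 ≈ -177.00)
T/p(-176) = -1761149/(9950*157/166) = -1761149/9950*166/157 = -146175367/781075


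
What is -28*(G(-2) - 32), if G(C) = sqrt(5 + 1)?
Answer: 896 - 28*sqrt(6) ≈ 827.41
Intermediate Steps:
G(C) = sqrt(6)
-28*(G(-2) - 32) = -28*(sqrt(6) - 32) = -28*(-32 + sqrt(6)) = 896 - 28*sqrt(6)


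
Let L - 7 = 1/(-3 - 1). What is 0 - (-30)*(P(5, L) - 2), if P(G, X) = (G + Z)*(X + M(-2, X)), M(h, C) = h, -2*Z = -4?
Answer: 1875/2 ≈ 937.50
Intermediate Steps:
Z = 2 (Z = -½*(-4) = 2)
L = 27/4 (L = 7 + 1/(-3 - 1) = 7 + 1/(-4) = 7 - ¼ = 27/4 ≈ 6.7500)
P(G, X) = (-2 + X)*(2 + G) (P(G, X) = (G + 2)*(X - 2) = (2 + G)*(-2 + X) = (-2 + X)*(2 + G))
0 - (-30)*(P(5, L) - 2) = 0 - (-30)*((-4 - 2*5 + 2*(27/4) + 5*(27/4)) - 2) = 0 - (-30)*((-4 - 10 + 27/2 + 135/4) - 2) = 0 - (-30)*(133/4 - 2) = 0 - (-30)*125/4 = 0 - 6*(-625/4) = 0 + 1875/2 = 1875/2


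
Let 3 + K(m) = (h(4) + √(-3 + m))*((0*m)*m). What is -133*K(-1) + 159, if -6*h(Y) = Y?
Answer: 558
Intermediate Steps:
h(Y) = -Y/6
K(m) = -3 (K(m) = -3 + (-⅙*4 + √(-3 + m))*((0*m)*m) = -3 + (-⅔ + √(-3 + m))*(0*m) = -3 + (-⅔ + √(-3 + m))*0 = -3 + 0 = -3)
-133*K(-1) + 159 = -133*(-3) + 159 = 399 + 159 = 558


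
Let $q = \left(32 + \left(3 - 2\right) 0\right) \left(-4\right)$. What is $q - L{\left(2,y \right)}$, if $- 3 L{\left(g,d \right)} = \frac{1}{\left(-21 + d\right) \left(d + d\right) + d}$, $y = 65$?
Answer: $- \frac{2221439}{17355} \approx -128.0$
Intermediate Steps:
$q = -128$ ($q = \left(32 + 1 \cdot 0\right) \left(-4\right) = \left(32 + 0\right) \left(-4\right) = 32 \left(-4\right) = -128$)
$L{\left(g,d \right)} = - \frac{1}{3 \left(d + 2 d \left(-21 + d\right)\right)}$ ($L{\left(g,d \right)} = - \frac{1}{3 \left(\left(-21 + d\right) \left(d + d\right) + d\right)} = - \frac{1}{3 \left(\left(-21 + d\right) 2 d + d\right)} = - \frac{1}{3 \left(2 d \left(-21 + d\right) + d\right)} = - \frac{1}{3 \left(d + 2 d \left(-21 + d\right)\right)}$)
$q - L{\left(2,y \right)} = -128 - - \frac{1}{3 \cdot 65 \left(-41 + 2 \cdot 65\right)} = -128 - \left(- \frac{1}{3}\right) \frac{1}{65} \frac{1}{-41 + 130} = -128 - \left(- \frac{1}{3}\right) \frac{1}{65} \cdot \frac{1}{89} = -128 - - \frac{1}{17355} = -128 + \frac{1}{17355} = - \frac{2221439}{17355}$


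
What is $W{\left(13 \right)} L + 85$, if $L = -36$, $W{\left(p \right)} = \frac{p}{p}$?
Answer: $49$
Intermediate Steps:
$W{\left(p \right)} = 1$
$W{\left(13 \right)} L + 85 = 1 \left(-36\right) + 85 = -36 + 85 = 49$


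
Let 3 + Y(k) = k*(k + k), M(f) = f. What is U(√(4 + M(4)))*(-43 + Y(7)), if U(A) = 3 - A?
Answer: 156 - 104*√2 ≈ 8.9218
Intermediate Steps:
Y(k) = -3 + 2*k² (Y(k) = -3 + k*(k + k) = -3 + k*(2*k) = -3 + 2*k²)
U(√(4 + M(4)))*(-43 + Y(7)) = (3 - √(4 + 4))*(-43 + (-3 + 2*7²)) = (3 - √8)*(-43 + (-3 + 2*49)) = (3 - 2*√2)*(-43 + (-3 + 98)) = (3 - 2*√2)*(-43 + 95) = (3 - 2*√2)*52 = 156 - 104*√2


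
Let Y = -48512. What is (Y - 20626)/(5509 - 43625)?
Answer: 34569/19058 ≈ 1.8139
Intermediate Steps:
(Y - 20626)/(5509 - 43625) = (-48512 - 20626)/(5509 - 43625) = -69138/(-38116) = -69138*(-1/38116) = 34569/19058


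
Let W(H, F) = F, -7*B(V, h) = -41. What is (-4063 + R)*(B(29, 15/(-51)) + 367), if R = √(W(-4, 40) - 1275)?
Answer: -10604430/7 + 2610*I*√1235/7 ≈ -1.5149e+6 + 13103.0*I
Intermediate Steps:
B(V, h) = 41/7 (B(V, h) = -⅐*(-41) = 41/7)
R = I*√1235 (R = √(40 - 1275) = √(-1235) = I*√1235 ≈ 35.143*I)
(-4063 + R)*(B(29, 15/(-51)) + 367) = (-4063 + I*√1235)*(41/7 + 367) = (-4063 + I*√1235)*(2610/7) = -10604430/7 + 2610*I*√1235/7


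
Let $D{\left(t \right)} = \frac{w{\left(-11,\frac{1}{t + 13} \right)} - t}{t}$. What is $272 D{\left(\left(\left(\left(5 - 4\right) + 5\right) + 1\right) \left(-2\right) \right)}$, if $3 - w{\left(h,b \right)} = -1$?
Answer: $- \frac{2448}{7} \approx -349.71$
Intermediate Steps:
$w{\left(h,b \right)} = 4$ ($w{\left(h,b \right)} = 3 - -1 = 3 + 1 = 4$)
$D{\left(t \right)} = \frac{4 - t}{t}$
$272 D{\left(\left(\left(\left(5 - 4\right) + 5\right) + 1\right) \left(-2\right) \right)} = 272 \frac{4 - \left(\left(\left(5 - 4\right) + 5\right) + 1\right) \left(-2\right)}{\left(\left(\left(5 - 4\right) + 5\right) + 1\right) \left(-2\right)} = 272 \frac{4 - \left(\left(1 + 5\right) + 1\right) \left(-2\right)}{\left(\left(1 + 5\right) + 1\right) \left(-2\right)} = 272 \frac{4 - \left(6 + 1\right) \left(-2\right)}{\left(6 + 1\right) \left(-2\right)} = 272 \frac{4 - 7 \left(-2\right)}{7 \left(-2\right)} = 272 \frac{4 - -14}{-14} = 272 \left(- \frac{4 + 14}{14}\right) = 272 \left(\left(- \frac{1}{14}\right) 18\right) = 272 \left(- \frac{9}{7}\right) = - \frac{2448}{7}$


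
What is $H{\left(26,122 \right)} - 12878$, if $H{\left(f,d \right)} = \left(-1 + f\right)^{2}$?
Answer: $-12253$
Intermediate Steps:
$H{\left(26,122 \right)} - 12878 = \left(-1 + 26\right)^{2} - 12878 = 25^{2} - 12878 = 625 - 12878 = -12253$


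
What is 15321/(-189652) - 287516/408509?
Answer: -60786750821/77474548868 ≈ -0.78460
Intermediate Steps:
15321/(-189652) - 287516/408509 = 15321*(-1/189652) - 287516*1/408509 = -15321/189652 - 287516/408509 = -60786750821/77474548868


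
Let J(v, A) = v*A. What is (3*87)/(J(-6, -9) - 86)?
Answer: -261/32 ≈ -8.1563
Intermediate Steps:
J(v, A) = A*v
(3*87)/(J(-6, -9) - 86) = (3*87)/(-9*(-6) - 86) = 261/(54 - 86) = 261/(-32) = -1/32*261 = -261/32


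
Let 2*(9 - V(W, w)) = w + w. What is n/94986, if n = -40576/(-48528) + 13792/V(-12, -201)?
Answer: 3530308/5041619415 ≈ 0.00070023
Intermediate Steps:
V(W, w) = 9 - w (V(W, w) = 9 - (w + w)/2 = 9 - w)
n = 7060616/106155 (n = -40576/(-48528) + 13792/(9 - 1*(-201)) = -40576*(-1/48528) + 13792/(9 + 201) = 2536/3033 + 13792/210 = 2536/3033 + 13792*(1/210) = 2536/3033 + 6896/105 = 7060616/106155 ≈ 66.512)
n/94986 = (7060616/106155)/94986 = (7060616/106155)*(1/94986) = 3530308/5041619415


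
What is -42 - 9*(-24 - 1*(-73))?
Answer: -483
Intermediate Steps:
-42 - 9*(-24 - 1*(-73)) = -42 - 9*(-24 + 73) = -42 - 9*49 = -42 - 441 = -483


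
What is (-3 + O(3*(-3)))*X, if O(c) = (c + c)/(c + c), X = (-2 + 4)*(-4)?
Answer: 16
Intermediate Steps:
X = -8 (X = 2*(-4) = -8)
O(c) = 1 (O(c) = (2*c)/((2*c)) = (2*c)*(1/(2*c)) = 1)
(-3 + O(3*(-3)))*X = (-3 + 1)*(-8) = -2*(-8) = 16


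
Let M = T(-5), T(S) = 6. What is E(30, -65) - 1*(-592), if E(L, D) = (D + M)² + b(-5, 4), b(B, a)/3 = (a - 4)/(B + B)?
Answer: 4073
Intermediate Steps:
M = 6
b(B, a) = 3*(-4 + a)/(2*B) (b(B, a) = 3*((a - 4)/(B + B)) = 3*((-4 + a)/((2*B))) = 3*((-4 + a)*(1/(2*B))) = 3*((-4 + a)/(2*B)) = 3*(-4 + a)/(2*B))
E(L, D) = (6 + D)² (E(L, D) = (D + 6)² + (3/2)*(-4 + 4)/(-5) = (6 + D)² + (3/2)*(-⅕)*0 = (6 + D)² + 0 = (6 + D)²)
E(30, -65) - 1*(-592) = (6 - 65)² - 1*(-592) = (-59)² + 592 = 3481 + 592 = 4073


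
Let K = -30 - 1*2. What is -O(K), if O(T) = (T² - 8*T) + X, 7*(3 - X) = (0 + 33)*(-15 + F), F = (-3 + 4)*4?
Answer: -9344/7 ≈ -1334.9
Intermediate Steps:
F = 4 (F = 1*4 = 4)
X = 384/7 (X = 3 - (0 + 33)*(-15 + 4)/7 = 3 - 33*(-11)/7 = 3 - ⅐*(-363) = 3 + 363/7 = 384/7 ≈ 54.857)
K = -32 (K = -30 - 2 = -32)
O(T) = 384/7 + T² - 8*T (O(T) = (T² - 8*T) + 384/7 = 384/7 + T² - 8*T)
-O(K) = -(384/7 + (-32)² - 8*(-32)) = -(384/7 + 1024 + 256) = -1*9344/7 = -9344/7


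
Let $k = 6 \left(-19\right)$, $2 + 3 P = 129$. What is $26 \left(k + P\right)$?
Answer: $- \frac{5590}{3} \approx -1863.3$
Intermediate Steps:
$P = \frac{127}{3}$ ($P = - \frac{2}{3} + \frac{1}{3} \cdot 129 = - \frac{2}{3} + 43 = \frac{127}{3} \approx 42.333$)
$k = -114$
$26 \left(k + P\right) = 26 \left(-114 + \frac{127}{3}\right) = 26 \left(- \frac{215}{3}\right) = - \frac{5590}{3}$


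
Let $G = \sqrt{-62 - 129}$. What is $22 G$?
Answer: $22 i \sqrt{191} \approx 304.05 i$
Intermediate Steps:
$G = i \sqrt{191}$ ($G = \sqrt{-191} = i \sqrt{191} \approx 13.82 i$)
$22 G = 22 i \sqrt{191}$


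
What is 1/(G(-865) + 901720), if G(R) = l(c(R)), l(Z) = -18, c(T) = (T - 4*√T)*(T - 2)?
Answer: 1/901702 ≈ 1.1090e-6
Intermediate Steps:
c(T) = (-2 + T)*(T - 4*√T) (c(T) = (T - 4*√T)*(-2 + T) = (-2 + T)*(T - 4*√T))
G(R) = -18
1/(G(-865) + 901720) = 1/(-18 + 901720) = 1/901702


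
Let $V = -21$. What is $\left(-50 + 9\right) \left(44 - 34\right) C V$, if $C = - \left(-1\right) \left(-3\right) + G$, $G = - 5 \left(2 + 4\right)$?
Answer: $-284130$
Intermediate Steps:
$G = -30$ ($G = \left(-5\right) 6 = -30$)
$C = -33$ ($C = - \left(-1\right) \left(-3\right) - 30 = \left(-1\right) 3 - 30 = -3 - 30 = -33$)
$\left(-50 + 9\right) \left(44 - 34\right) C V = \left(-50 + 9\right) \left(44 - 34\right) \left(-33\right) \left(-21\right) = \left(-41\right) 10 \left(-33\right) \left(-21\right) = \left(-410\right) \left(-33\right) \left(-21\right) = 13530 \left(-21\right) = -284130$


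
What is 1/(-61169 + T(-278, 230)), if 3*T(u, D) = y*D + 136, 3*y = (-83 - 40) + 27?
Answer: -1/63577 ≈ -1.5729e-5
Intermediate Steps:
y = -32 (y = ((-83 - 40) + 27)/3 = (-123 + 27)/3 = (⅓)*(-96) = -32)
T(u, D) = 136/3 - 32*D/3 (T(u, D) = (-32*D + 136)/3 = (136 - 32*D)/3 = 136/3 - 32*D/3)
1/(-61169 + T(-278, 230)) = 1/(-61169 + (136/3 - 32/3*230)) = 1/(-61169 + (136/3 - 7360/3)) = 1/(-61169 - 2408) = 1/(-63577) = -1/63577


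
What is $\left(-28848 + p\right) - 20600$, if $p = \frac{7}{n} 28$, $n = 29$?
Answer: $- \frac{1433796}{29} \approx -49441.0$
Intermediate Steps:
$p = \frac{196}{29}$ ($p = \frac{7}{29} \cdot 28 = \frac{196}{29} \approx 6.7586$)
$\left(-28848 + p\right) - 20600 = \left(-28848 + \frac{196}{29}\right) - 20600 = - \frac{836396}{29} - 20600 = - \frac{1433796}{29}$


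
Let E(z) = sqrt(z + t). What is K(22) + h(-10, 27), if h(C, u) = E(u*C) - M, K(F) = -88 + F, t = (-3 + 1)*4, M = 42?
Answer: -108 + I*sqrt(278) ≈ -108.0 + 16.673*I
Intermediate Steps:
t = -8 (t = -2*4 = -8)
E(z) = sqrt(-8 + z) (E(z) = sqrt(z - 8) = sqrt(-8 + z))
h(C, u) = -42 + sqrt(-8 + C*u) (h(C, u) = sqrt(-8 + u*C) - 1*42 = sqrt(-8 + C*u) - 42 = -42 + sqrt(-8 + C*u))
K(22) + h(-10, 27) = (-88 + 22) + (-42 + sqrt(-8 - 10*27)) = -66 + (-42 + sqrt(-8 - 270)) = -66 + (-42 + sqrt(-278)) = -66 + (-42 + I*sqrt(278)) = -108 + I*sqrt(278)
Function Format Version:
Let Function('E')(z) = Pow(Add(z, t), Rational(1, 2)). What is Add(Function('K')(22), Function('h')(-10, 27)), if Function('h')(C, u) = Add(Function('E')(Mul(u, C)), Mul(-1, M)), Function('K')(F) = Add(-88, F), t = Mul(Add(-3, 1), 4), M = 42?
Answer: Add(-108, Mul(I, Pow(278, Rational(1, 2)))) ≈ Add(-108.00, Mul(16.673, I))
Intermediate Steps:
t = -8 (t = Mul(-2, 4) = -8)
Function('E')(z) = Pow(Add(-8, z), Rational(1, 2)) (Function('E')(z) = Pow(Add(z, -8), Rational(1, 2)) = Pow(Add(-8, z), Rational(1, 2)))
Function('h')(C, u) = Add(-42, Pow(Add(-8, Mul(C, u)), Rational(1, 2))) (Function('h')(C, u) = Add(Pow(Add(-8, Mul(u, C)), Rational(1, 2)), Mul(-1, 42)) = Add(Pow(Add(-8, Mul(C, u)), Rational(1, 2)), -42) = Add(-42, Pow(Add(-8, Mul(C, u)), Rational(1, 2))))
Add(Function('K')(22), Function('h')(-10, 27)) = Add(Add(-88, 22), Add(-42, Pow(Add(-8, Mul(-10, 27)), Rational(1, 2)))) = Add(-66, Add(-42, Pow(Add(-8, -270), Rational(1, 2)))) = Add(-66, Add(-42, Pow(-278, Rational(1, 2)))) = Add(-66, Add(-42, Mul(I, Pow(278, Rational(1, 2))))) = Add(-108, Mul(I, Pow(278, Rational(1, 2))))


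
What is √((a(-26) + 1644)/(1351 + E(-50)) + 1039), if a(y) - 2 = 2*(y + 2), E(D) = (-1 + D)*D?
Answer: √7160493/83 ≈ 32.240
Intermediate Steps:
E(D) = D*(-1 + D)
a(y) = 6 + 2*y (a(y) = 2 + 2*(y + 2) = 2 + 2*(2 + y) = 2 + (4 + 2*y) = 6 + 2*y)
√((a(-26) + 1644)/(1351 + E(-50)) + 1039) = √(((6 + 2*(-26)) + 1644)/(1351 - 50*(-1 - 50)) + 1039) = √(((6 - 52) + 1644)/(1351 - 50*(-51)) + 1039) = √((-46 + 1644)/(1351 + 2550) + 1039) = √(1598/3901 + 1039) = √(1598*(1/3901) + 1039) = √(34/83 + 1039) = √(86271/83) = √7160493/83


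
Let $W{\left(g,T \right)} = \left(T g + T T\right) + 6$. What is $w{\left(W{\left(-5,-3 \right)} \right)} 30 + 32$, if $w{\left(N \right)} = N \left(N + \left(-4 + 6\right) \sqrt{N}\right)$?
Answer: $27032 + 1800 \sqrt{30} \approx 36891.0$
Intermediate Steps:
$W{\left(g,T \right)} = 6 + T^{2} + T g$ ($W{\left(g,T \right)} = \left(T g + T^{2}\right) + 6 = \left(T^{2} + T g\right) + 6 = 6 + T^{2} + T g$)
$w{\left(N \right)} = N \left(N + 2 \sqrt{N}\right)$
$w{\left(W{\left(-5,-3 \right)} \right)} 30 + 32 = \left(\left(6 + \left(-3\right)^{2} - -15\right)^{2} + 2 \left(6 + \left(-3\right)^{2} - -15\right)^{\frac{3}{2}}\right) 30 + 32 = \left(\left(6 + 9 + 15\right)^{2} + 2 \left(6 + 9 + 15\right)^{\frac{3}{2}}\right) 30 + 32 = \left(30^{2} + 2 \cdot 30^{\frac{3}{2}}\right) 30 + 32 = \left(900 + 2 \cdot 30 \sqrt{30}\right) 30 + 32 = \left(900 + 60 \sqrt{30}\right) 30 + 32 = \left(27000 + 1800 \sqrt{30}\right) + 32 = 27032 + 1800 \sqrt{30}$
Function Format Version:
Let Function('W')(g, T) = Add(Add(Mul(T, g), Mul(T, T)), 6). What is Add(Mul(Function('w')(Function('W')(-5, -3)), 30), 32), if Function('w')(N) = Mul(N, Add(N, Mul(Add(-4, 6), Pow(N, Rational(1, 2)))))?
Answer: Add(27032, Mul(1800, Pow(30, Rational(1, 2)))) ≈ 36891.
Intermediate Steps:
Function('W')(g, T) = Add(6, Pow(T, 2), Mul(T, g)) (Function('W')(g, T) = Add(Add(Mul(T, g), Pow(T, 2)), 6) = Add(Add(Pow(T, 2), Mul(T, g)), 6) = Add(6, Pow(T, 2), Mul(T, g)))
Function('w')(N) = Mul(N, Add(N, Mul(2, Pow(N, Rational(1, 2)))))
Add(Mul(Function('w')(Function('W')(-5, -3)), 30), 32) = Add(Mul(Add(Pow(Add(6, Pow(-3, 2), Mul(-3, -5)), 2), Mul(2, Pow(Add(6, Pow(-3, 2), Mul(-3, -5)), Rational(3, 2)))), 30), 32) = Add(Mul(Add(Pow(Add(6, 9, 15), 2), Mul(2, Pow(Add(6, 9, 15), Rational(3, 2)))), 30), 32) = Add(Mul(Add(Pow(30, 2), Mul(2, Pow(30, Rational(3, 2)))), 30), 32) = Add(Mul(Add(900, Mul(2, Mul(30, Pow(30, Rational(1, 2))))), 30), 32) = Add(Mul(Add(900, Mul(60, Pow(30, Rational(1, 2)))), 30), 32) = Add(Add(27000, Mul(1800, Pow(30, Rational(1, 2)))), 32) = Add(27032, Mul(1800, Pow(30, Rational(1, 2))))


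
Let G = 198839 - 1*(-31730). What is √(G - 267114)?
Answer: I*√36545 ≈ 191.17*I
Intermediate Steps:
G = 230569 (G = 198839 + 31730 = 230569)
√(G - 267114) = √(230569 - 267114) = √(-36545) = I*√36545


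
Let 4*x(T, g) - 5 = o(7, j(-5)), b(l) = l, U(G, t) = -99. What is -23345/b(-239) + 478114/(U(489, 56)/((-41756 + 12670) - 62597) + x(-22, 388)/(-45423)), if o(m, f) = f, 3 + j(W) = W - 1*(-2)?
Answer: 16269275646508003/36930997 ≈ 4.4053e+8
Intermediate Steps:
j(W) = -1 + W (j(W) = -3 + (W - 1*(-2)) = -3 + (W + 2) = -3 + (2 + W) = -1 + W)
x(T, g) = -¼ (x(T, g) = 5/4 + (-1 - 5)/4 = 5/4 + (¼)*(-6) = 5/4 - 3/2 = -¼)
-23345/b(-239) + 478114/(U(489, 56)/((-41756 + 12670) - 62597) + x(-22, 388)/(-45423)) = -23345/(-239) + 478114/(-99/((-41756 + 12670) - 62597) - ¼/(-45423)) = -23345*(-1/239) + 478114/(-99/(-29086 - 62597) - ¼*(-1/45423)) = 23345/239 + 478114/(-99/(-91683) + 1/181692) = 23345/239 + 478114/(-99*(-1/91683) + 1/181692) = 23345/239 + 478114/(11/10187 + 1/181692) = 23345/239 + 478114/(2008799/1850896404) = 23345/239 + 478114*(1850896404/2008799) = 23345/239 + 68072267946312/154523 = 16269275646508003/36930997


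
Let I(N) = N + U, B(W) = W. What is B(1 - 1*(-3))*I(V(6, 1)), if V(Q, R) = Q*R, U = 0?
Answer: 24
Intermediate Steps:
I(N) = N (I(N) = N + 0 = N)
B(1 - 1*(-3))*I(V(6, 1)) = (1 - 1*(-3))*(6*1) = (1 + 3)*6 = 4*6 = 24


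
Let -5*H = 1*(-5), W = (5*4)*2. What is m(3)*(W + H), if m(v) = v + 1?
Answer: 164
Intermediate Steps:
m(v) = 1 + v
W = 40 (W = 20*2 = 40)
H = 1 (H = -(-5)/5 = -⅕*(-5) = 1)
m(3)*(W + H) = (1 + 3)*(40 + 1) = 4*41 = 164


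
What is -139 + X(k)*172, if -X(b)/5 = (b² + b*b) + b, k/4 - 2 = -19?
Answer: -7894939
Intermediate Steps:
k = -68 (k = 8 + 4*(-19) = 8 - 76 = -68)
X(b) = -10*b² - 5*b (X(b) = -5*((b² + b*b) + b) = -5*((b² + b²) + b) = -5*(2*b² + b) = -5*(b + 2*b²) = -10*b² - 5*b)
-139 + X(k)*172 = -139 - 5*(-68)*(1 + 2*(-68))*172 = -139 - 5*(-68)*(1 - 136)*172 = -139 - 5*(-68)*(-135)*172 = -139 - 45900*172 = -139 - 7894800 = -7894939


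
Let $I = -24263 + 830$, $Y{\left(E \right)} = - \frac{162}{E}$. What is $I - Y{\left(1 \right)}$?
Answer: $-23271$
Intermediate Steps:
$I = -23433$
$I - Y{\left(1 \right)} = -23433 - - \frac{162}{1} = -23433 - \left(-162\right) 1 = -23433 - -162 = -23433 + 162 = -23271$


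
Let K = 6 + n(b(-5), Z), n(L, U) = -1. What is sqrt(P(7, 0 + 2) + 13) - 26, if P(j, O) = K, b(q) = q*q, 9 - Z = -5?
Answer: -26 + 3*sqrt(2) ≈ -21.757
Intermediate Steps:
Z = 14 (Z = 9 - 1*(-5) = 9 + 5 = 14)
b(q) = q**2
K = 5 (K = 6 - 1 = 5)
P(j, O) = 5
sqrt(P(7, 0 + 2) + 13) - 26 = sqrt(5 + 13) - 26 = sqrt(18) - 26 = 3*sqrt(2) - 26 = -26 + 3*sqrt(2)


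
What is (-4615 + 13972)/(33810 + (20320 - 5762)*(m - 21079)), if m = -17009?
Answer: -3119/184817098 ≈ -1.6876e-5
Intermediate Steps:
(-4615 + 13972)/(33810 + (20320 - 5762)*(m - 21079)) = (-4615 + 13972)/(33810 + (20320 - 5762)*(-17009 - 21079)) = 9357/(33810 + 14558*(-38088)) = 9357/(33810 - 554485104) = 9357/(-554451294) = 9357*(-1/554451294) = -3119/184817098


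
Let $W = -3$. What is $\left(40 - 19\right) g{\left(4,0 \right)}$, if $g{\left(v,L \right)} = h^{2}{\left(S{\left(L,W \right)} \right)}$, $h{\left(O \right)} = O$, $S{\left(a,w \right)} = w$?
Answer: $189$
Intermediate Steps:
$g{\left(v,L \right)} = 9$ ($g{\left(v,L \right)} = \left(-3\right)^{2} = 9$)
$\left(40 - 19\right) g{\left(4,0 \right)} = \left(40 - 19\right) 9 = 21 \cdot 9 = 189$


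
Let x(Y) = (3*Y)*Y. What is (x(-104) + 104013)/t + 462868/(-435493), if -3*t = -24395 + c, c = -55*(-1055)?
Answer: -64616560553/4881876530 ≈ -13.236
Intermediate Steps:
c = 58025
x(Y) = 3*Y²
t = -11210 (t = -(-24395 + 58025)/3 = -⅓*33630 = -11210)
(x(-104) + 104013)/t + 462868/(-435493) = (3*(-104)² + 104013)/(-11210) + 462868/(-435493) = (3*10816 + 104013)*(-1/11210) + 462868*(-1/435493) = (32448 + 104013)*(-1/11210) - 462868/435493 = 136461*(-1/11210) - 462868/435493 = -136461/11210 - 462868/435493 = -64616560553/4881876530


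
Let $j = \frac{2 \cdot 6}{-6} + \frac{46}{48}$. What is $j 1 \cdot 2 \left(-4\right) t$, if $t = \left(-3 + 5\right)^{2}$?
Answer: $\frac{100}{3} \approx 33.333$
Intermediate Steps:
$t = 4$ ($t = 2^{2} = 4$)
$j = - \frac{25}{24}$ ($j = 12 \left(- \frac{1}{6}\right) + 46 \cdot \frac{1}{48} = -2 + \frac{23}{24} = - \frac{25}{24} \approx -1.0417$)
$j 1 \cdot 2 \left(-4\right) t = - \frac{25 \cdot 1 \cdot 2 \left(-4\right)}{24} \cdot 4 = - \frac{25 \cdot 2 \left(-4\right)}{24} \cdot 4 = \left(- \frac{25}{24}\right) \left(-8\right) 4 = \frac{25}{3} \cdot 4 = \frac{100}{3}$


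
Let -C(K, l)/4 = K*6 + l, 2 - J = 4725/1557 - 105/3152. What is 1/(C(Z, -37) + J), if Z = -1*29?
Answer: 545296/459683781 ≈ 0.0011862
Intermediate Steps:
Z = -29
J = -546043/545296 (J = 2 - (4725/1557 - 105/3152) = 2 - (4725*(1/1557) - 105*1/3152) = 2 - (525/173 - 105/3152) = 2 - 1*1636635/545296 = 2 - 1636635/545296 = -546043/545296 ≈ -1.0014)
C(K, l) = -24*K - 4*l (C(K, l) = -4*(K*6 + l) = -4*(6*K + l) = -4*(l + 6*K) = -24*K - 4*l)
1/(C(Z, -37) + J) = 1/((-24*(-29) - 4*(-37)) - 546043/545296) = 1/((696 + 148) - 546043/545296) = 1/(844 - 546043/545296) = 1/(459683781/545296) = 545296/459683781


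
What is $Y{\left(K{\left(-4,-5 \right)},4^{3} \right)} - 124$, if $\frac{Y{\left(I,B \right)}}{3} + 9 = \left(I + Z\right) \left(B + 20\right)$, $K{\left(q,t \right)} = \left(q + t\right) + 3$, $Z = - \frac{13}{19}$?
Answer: $- \frac{34873}{19} \approx -1835.4$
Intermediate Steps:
$Z = - \frac{13}{19}$ ($Z = \left(-13\right) \frac{1}{19} = - \frac{13}{19} \approx -0.68421$)
$K{\left(q,t \right)} = 3 + q + t$
$Y{\left(I,B \right)} = -27 + 3 \left(20 + B\right) \left(- \frac{13}{19} + I\right)$ ($Y{\left(I,B \right)} = -27 + 3 \left(I - \frac{13}{19}\right) \left(B + 20\right) = -27 + 3 \left(- \frac{13}{19} + I\right) \left(20 + B\right) = -27 + 3 \left(20 + B\right) \left(- \frac{13}{19} + I\right)$)
$Y{\left(K{\left(-4,-5 \right)},4^{3} \right)} - 124 = \left(- \frac{1293}{19} + 60 \left(3 - 4 - 5\right) - \frac{39 \cdot 4^{3}}{19} + 3 \cdot 4^{3} \left(3 - 4 - 5\right)\right) - 124 = \left(- \frac{1293}{19} + 60 \left(-6\right) - \frac{2496}{19} + 3 \cdot 64 \left(-6\right)\right) - 124 = \left(- \frac{1293}{19} - 360 - \frac{2496}{19} - 1152\right) - 124 = - \frac{32517}{19} - 124 = - \frac{34873}{19}$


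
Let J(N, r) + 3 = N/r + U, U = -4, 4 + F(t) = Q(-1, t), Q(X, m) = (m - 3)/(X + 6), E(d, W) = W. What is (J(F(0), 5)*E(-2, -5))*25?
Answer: 990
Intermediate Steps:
Q(X, m) = (-3 + m)/(6 + X)
F(t) = -23/5 + t/5 (F(t) = -4 + (-3 + t)/(6 - 1) = -4 + (-3 + t)/5 = -4 + (-3/5 + t/5) = -23/5 + t/5)
J(N, r) = -7 + N/r (J(N, r) = -3 + (N/r - 4) = -3 + (-4 + N/r) = -7 + N/r)
(J(F(0), 5)*E(-2, -5))*25 = ((-7 + (-23/5 + (1/5)*0)/5)*(-5))*25 = ((-7 + (-23/5 + 0)*(1/5))*(-5))*25 = ((-7 - 23/5*1/5)*(-5))*25 = ((-7 - 23/25)*(-5))*25 = -198/25*(-5)*25 = (198/5)*25 = 990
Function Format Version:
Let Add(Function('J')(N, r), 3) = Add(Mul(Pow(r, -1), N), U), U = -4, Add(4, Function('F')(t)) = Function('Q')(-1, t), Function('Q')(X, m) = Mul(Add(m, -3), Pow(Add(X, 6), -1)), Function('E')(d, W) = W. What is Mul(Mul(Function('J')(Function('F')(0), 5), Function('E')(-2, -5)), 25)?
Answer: 990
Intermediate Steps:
Function('Q')(X, m) = Mul(Pow(Add(6, X), -1), Add(-3, m)) (Function('Q')(X, m) = Mul(Add(-3, m), Pow(Add(6, X), -1)) = Mul(Pow(Add(6, X), -1), Add(-3, m)))
Function('F')(t) = Add(Rational(-23, 5), Mul(Rational(1, 5), t)) (Function('F')(t) = Add(-4, Mul(Pow(Add(6, -1), -1), Add(-3, t))) = Add(-4, Mul(Pow(5, -1), Add(-3, t))) = Add(-4, Mul(Rational(1, 5), Add(-3, t))) = Add(-4, Add(Rational(-3, 5), Mul(Rational(1, 5), t))) = Add(Rational(-23, 5), Mul(Rational(1, 5), t)))
Function('J')(N, r) = Add(-7, Mul(N, Pow(r, -1))) (Function('J')(N, r) = Add(-3, Add(Mul(Pow(r, -1), N), -4)) = Add(-3, Add(Mul(N, Pow(r, -1)), -4)) = Add(-3, Add(-4, Mul(N, Pow(r, -1)))) = Add(-7, Mul(N, Pow(r, -1))))
Mul(Mul(Function('J')(Function('F')(0), 5), Function('E')(-2, -5)), 25) = Mul(Mul(Add(-7, Mul(Add(Rational(-23, 5), Mul(Rational(1, 5), 0)), Pow(5, -1))), -5), 25) = Mul(Mul(Add(-7, Mul(Add(Rational(-23, 5), 0), Rational(1, 5))), -5), 25) = Mul(Mul(Add(-7, Mul(Rational(-23, 5), Rational(1, 5))), -5), 25) = Mul(Mul(Add(-7, Rational(-23, 25)), -5), 25) = Mul(Mul(Rational(-198, 25), -5), 25) = Mul(Rational(198, 5), 25) = 990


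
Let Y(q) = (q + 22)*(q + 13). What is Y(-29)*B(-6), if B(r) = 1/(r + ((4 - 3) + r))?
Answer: -112/11 ≈ -10.182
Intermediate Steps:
Y(q) = (13 + q)*(22 + q) (Y(q) = (22 + q)*(13 + q) = (13 + q)*(22 + q))
B(r) = 1/(1 + 2*r) (B(r) = 1/(r + (1 + r)) = 1/(1 + 2*r))
Y(-29)*B(-6) = (286 + (-29)² + 35*(-29))/(1 + 2*(-6)) = (286 + 841 - 1015)/(1 - 12) = 112/(-11) = 112*(-1/11) = -112/11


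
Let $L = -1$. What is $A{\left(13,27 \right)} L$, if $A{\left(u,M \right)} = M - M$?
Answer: $0$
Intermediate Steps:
$A{\left(u,M \right)} = 0$
$A{\left(13,27 \right)} L = 0 \left(-1\right) = 0$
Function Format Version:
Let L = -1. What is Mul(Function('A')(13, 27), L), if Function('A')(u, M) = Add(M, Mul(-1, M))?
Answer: 0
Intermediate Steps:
Function('A')(u, M) = 0
Mul(Function('A')(13, 27), L) = Mul(0, -1) = 0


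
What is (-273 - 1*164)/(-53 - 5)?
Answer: 437/58 ≈ 7.5345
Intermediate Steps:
(-273 - 1*164)/(-53 - 5) = (-273 - 164)/(-58) = -437*(-1/58) = 437/58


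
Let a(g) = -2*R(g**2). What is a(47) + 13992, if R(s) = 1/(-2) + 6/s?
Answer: 30910525/2209 ≈ 13993.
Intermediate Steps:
R(s) = -1/2 + 6/s (R(s) = 1*(-1/2) + 6/s = -1/2 + 6/s)
a(g) = -(12 - g**2)/g**2 (a(g) = -(12 - g**2)/(g**2) = -(12 - g**2)/g**2)
a(47) + 13992 = (1 - 12/47**2) + 13992 = (1 - 12*1/2209) + 13992 = (1 - 12/2209) + 13992 = 2197/2209 + 13992 = 30910525/2209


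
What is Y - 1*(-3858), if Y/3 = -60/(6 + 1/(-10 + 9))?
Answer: 3822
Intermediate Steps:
Y = -36 (Y = 3*(-60/(6 + 1/(-10 + 9))) = 3*(-60/(6 + 1/(-1))) = 3*(-60/(6 - 1)) = 3*(-60/5) = 3*(-60*1/5) = 3*(-12) = -36)
Y - 1*(-3858) = -36 - 1*(-3858) = -36 + 3858 = 3822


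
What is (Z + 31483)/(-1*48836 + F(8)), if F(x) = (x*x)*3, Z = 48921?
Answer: -20101/12161 ≈ -1.6529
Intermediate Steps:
F(x) = 3*x² (F(x) = x²*3 = 3*x²)
(Z + 31483)/(-1*48836 + F(8)) = (48921 + 31483)/(-1*48836 + 3*8²) = 80404/(-48836 + 3*64) = 80404/(-48836 + 192) = 80404/(-48644) = 80404*(-1/48644) = -20101/12161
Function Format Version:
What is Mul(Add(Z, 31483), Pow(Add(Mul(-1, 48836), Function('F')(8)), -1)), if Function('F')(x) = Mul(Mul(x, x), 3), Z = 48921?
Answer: Rational(-20101, 12161) ≈ -1.6529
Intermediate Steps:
Function('F')(x) = Mul(3, Pow(x, 2)) (Function('F')(x) = Mul(Pow(x, 2), 3) = Mul(3, Pow(x, 2)))
Mul(Add(Z, 31483), Pow(Add(Mul(-1, 48836), Function('F')(8)), -1)) = Mul(Add(48921, 31483), Pow(Add(Mul(-1, 48836), Mul(3, Pow(8, 2))), -1)) = Mul(80404, Pow(Add(-48836, Mul(3, 64)), -1)) = Mul(80404, Pow(Add(-48836, 192), -1)) = Mul(80404, Pow(-48644, -1)) = Mul(80404, Rational(-1, 48644)) = Rational(-20101, 12161)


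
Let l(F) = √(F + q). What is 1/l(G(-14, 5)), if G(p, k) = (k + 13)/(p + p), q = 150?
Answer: √29274/2091 ≈ 0.081825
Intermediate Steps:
G(p, k) = (13 + k)/(2*p) (G(p, k) = (13 + k)/((2*p)) = (13 + k)*(1/(2*p)) = (13 + k)/(2*p))
l(F) = √(150 + F) (l(F) = √(F + 150) = √(150 + F))
1/l(G(-14, 5)) = 1/(√(150 + (½)*(13 + 5)/(-14))) = 1/(√(150 + (½)*(-1/14)*18)) = 1/(√(150 - 9/14)) = 1/(√(2091/14)) = 1/(√29274/14) = √29274/2091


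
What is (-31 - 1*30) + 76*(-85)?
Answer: -6521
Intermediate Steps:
(-31 - 1*30) + 76*(-85) = (-31 - 30) - 6460 = -61 - 6460 = -6521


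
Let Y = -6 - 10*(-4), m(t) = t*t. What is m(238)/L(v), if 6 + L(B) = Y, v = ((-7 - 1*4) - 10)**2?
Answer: 2023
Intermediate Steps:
m(t) = t**2
v = 441 (v = ((-7 - 4) - 10)**2 = (-11 - 10)**2 = (-21)**2 = 441)
Y = 34 (Y = -6 + 40 = 34)
L(B) = 28 (L(B) = -6 + 34 = 28)
m(238)/L(v) = 238**2/28 = 56644*(1/28) = 2023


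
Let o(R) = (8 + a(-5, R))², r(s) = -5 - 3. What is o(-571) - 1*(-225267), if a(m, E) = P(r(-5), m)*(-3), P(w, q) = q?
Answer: 225796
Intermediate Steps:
r(s) = -8
a(m, E) = -3*m (a(m, E) = m*(-3) = -3*m)
o(R) = 529 (o(R) = (8 - 3*(-5))² = (8 + 15)² = 23² = 529)
o(-571) - 1*(-225267) = 529 - 1*(-225267) = 529 + 225267 = 225796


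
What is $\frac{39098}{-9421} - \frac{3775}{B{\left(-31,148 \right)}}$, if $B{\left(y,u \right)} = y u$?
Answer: $- \frac{143817349}{43223548} \approx -3.3273$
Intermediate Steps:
$B{\left(y,u \right)} = u y$
$\frac{39098}{-9421} - \frac{3775}{B{\left(-31,148 \right)}} = \frac{39098}{-9421} - \frac{3775}{148 \left(-31\right)} = 39098 \left(- \frac{1}{9421}\right) - \frac{3775}{-4588} = - \frac{39098}{9421} - - \frac{3775}{4588} = - \frac{39098}{9421} + \frac{3775}{4588} = - \frac{143817349}{43223548}$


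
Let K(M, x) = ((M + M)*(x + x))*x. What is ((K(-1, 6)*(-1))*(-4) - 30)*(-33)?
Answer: 19998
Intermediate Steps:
K(M, x) = 4*M*x² (K(M, x) = ((2*M)*(2*x))*x = (4*M*x)*x = 4*M*x²)
((K(-1, 6)*(-1))*(-4) - 30)*(-33) = (((4*(-1)*6²)*(-1))*(-4) - 30)*(-33) = (((4*(-1)*36)*(-1))*(-4) - 30)*(-33) = (-144*(-1)*(-4) - 30)*(-33) = (144*(-4) - 30)*(-33) = (-576 - 30)*(-33) = -606*(-33) = 19998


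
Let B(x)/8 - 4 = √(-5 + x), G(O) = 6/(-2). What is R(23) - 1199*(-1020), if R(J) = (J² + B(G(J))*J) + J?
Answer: 1224268 + 368*I*√2 ≈ 1.2243e+6 + 520.43*I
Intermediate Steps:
G(O) = -3 (G(O) = 6*(-½) = -3)
B(x) = 32 + 8*√(-5 + x)
R(J) = J + J² + J*(32 + 16*I*√2) (R(J) = (J² + (32 + 8*√(-5 - 3))*J) + J = (J² + (32 + 8*√(-8))*J) + J = (J² + (32 + 8*(2*I*√2))*J) + J = (J² + (32 + 16*I*√2)*J) + J = (J² + J*(32 + 16*I*√2)) + J = J + J² + J*(32 + 16*I*√2))
R(23) - 1199*(-1020) = 23*(33 + 23 + 16*I*√2) - 1199*(-1020) = 23*(56 + 16*I*√2) + 1222980 = (1288 + 368*I*√2) + 1222980 = 1224268 + 368*I*√2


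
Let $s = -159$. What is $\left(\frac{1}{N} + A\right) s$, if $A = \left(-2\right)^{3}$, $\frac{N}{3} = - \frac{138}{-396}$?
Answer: $\frac{25758}{23} \approx 1119.9$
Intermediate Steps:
$N = \frac{23}{22}$ ($N = 3 \left(- \frac{138}{-396}\right) = 3 \left(\left(-138\right) \left(- \frac{1}{396}\right)\right) = 3 \cdot \frac{23}{66} = \frac{23}{22} \approx 1.0455$)
$A = -8$
$\left(\frac{1}{N} + A\right) s = \left(\frac{1}{\frac{23}{22}} - 8\right) \left(-159\right) = \left(\frac{22}{23} - 8\right) \left(-159\right) = \left(- \frac{162}{23}\right) \left(-159\right) = \frac{25758}{23}$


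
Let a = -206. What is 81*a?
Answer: -16686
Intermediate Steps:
81*a = 81*(-206) = -16686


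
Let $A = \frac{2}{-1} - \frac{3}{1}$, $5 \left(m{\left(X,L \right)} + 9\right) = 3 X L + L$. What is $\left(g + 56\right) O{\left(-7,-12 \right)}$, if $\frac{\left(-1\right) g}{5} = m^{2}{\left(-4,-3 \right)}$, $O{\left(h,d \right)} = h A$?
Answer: $952$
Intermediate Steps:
$m{\left(X,L \right)} = -9 + \frac{L}{5} + \frac{3 L X}{5}$ ($m{\left(X,L \right)} = -9 + \frac{3 X L + L}{5} = -9 + \frac{3 L X + L}{5} = -9 + \frac{L + 3 L X}{5} = -9 + \left(\frac{L}{5} + \frac{3 L X}{5}\right) = -9 + \frac{L}{5} + \frac{3 L X}{5}$)
$A = -5$ ($A = 2 \left(-1\right) - 3 = -2 - 3 = -5$)
$O{\left(h,d \right)} = - 5 h$ ($O{\left(h,d \right)} = h \left(-5\right) = - 5 h$)
$g = - \frac{144}{5}$ ($g = - 5 \left(-9 + \frac{1}{5} \left(-3\right) + \frac{3}{5} \left(-3\right) \left(-4\right)\right)^{2} = - 5 \left(-9 - \frac{3}{5} + \frac{36}{5}\right)^{2} = - 5 \left(- \frac{12}{5}\right)^{2} = \left(-5\right) \frac{144}{25} = - \frac{144}{5} \approx -28.8$)
$\left(g + 56\right) O{\left(-7,-12 \right)} = \left(- \frac{144}{5} + 56\right) \left(\left(-5\right) \left(-7\right)\right) = \frac{136}{5} \cdot 35 = 952$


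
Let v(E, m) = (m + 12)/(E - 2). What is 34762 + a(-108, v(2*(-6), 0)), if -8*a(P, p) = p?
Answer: 973339/28 ≈ 34762.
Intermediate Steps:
v(E, m) = (12 + m)/(-2 + E)
a(P, p) = -p/8
34762 + a(-108, v(2*(-6), 0)) = 34762 - (12 + 0)/(8*(-2 + 2*(-6))) = 34762 - 12/(8*(-2 - 12)) = 34762 - 12/(8*(-14)) = 34762 - (-1)*12/112 = 34762 - ⅛*(-6/7) = 34762 + 3/28 = 973339/28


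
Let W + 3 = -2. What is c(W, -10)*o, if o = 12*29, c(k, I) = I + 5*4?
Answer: 3480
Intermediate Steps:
W = -5 (W = -3 - 2 = -5)
c(k, I) = 20 + I (c(k, I) = I + 20 = 20 + I)
o = 348
c(W, -10)*o = (20 - 10)*348 = 10*348 = 3480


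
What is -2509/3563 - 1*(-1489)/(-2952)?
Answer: -12711875/10517976 ≈ -1.2086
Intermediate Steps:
-2509/3563 - 1*(-1489)/(-2952) = -2509*1/3563 + 1489*(-1/2952) = -2509/3563 - 1489/2952 = -12711875/10517976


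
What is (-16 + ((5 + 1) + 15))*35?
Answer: 175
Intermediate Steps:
(-16 + ((5 + 1) + 15))*35 = (-16 + (6 + 15))*35 = (-16 + 21)*35 = 5*35 = 175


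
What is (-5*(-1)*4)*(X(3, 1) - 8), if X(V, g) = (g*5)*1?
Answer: -60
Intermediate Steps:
X(V, g) = 5*g (X(V, g) = (5*g)*1 = 5*g)
(-5*(-1)*4)*(X(3, 1) - 8) = (-5*(-1)*4)*(5*1 - 8) = (5*4)*(5 - 8) = 20*(-3) = -60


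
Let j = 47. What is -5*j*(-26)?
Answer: 6110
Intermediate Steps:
-5*j*(-26) = -5*47*(-26) = -235*(-26) = 6110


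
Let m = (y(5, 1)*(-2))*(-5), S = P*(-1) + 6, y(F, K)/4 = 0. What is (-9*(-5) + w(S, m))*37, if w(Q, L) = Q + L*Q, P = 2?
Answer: 1813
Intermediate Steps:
y(F, K) = 0 (y(F, K) = 4*0 = 0)
S = 4 (S = 2*(-1) + 6 = -2 + 6 = 4)
m = 0 (m = (0*(-2))*(-5) = 0*(-5) = 0)
(-9*(-5) + w(S, m))*37 = (-9*(-5) + 4*(1 + 0))*37 = (45 + 4*1)*37 = (45 + 4)*37 = 49*37 = 1813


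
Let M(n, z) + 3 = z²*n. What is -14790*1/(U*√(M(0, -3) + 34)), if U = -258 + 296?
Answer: -7395*√31/589 ≈ -69.904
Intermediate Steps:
M(n, z) = -3 + n*z² (M(n, z) = -3 + z²*n = -3 + n*z²)
U = 38
-14790*1/(U*√(M(0, -3) + 34)) = -14790*1/(38*√((-3 + 0*(-3)²) + 34)) = -14790*1/(38*√((-3 + 0*9) + 34)) = -14790*1/(38*√((-3 + 0) + 34)) = -14790*1/(38*√(-3 + 34)) = -14790*√31/1178 = -7395*√31/589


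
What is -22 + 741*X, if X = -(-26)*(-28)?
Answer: -539470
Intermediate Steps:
X = -728 (X = -1*728 = -728)
-22 + 741*X = -22 + 741*(-728) = -22 - 539448 = -539470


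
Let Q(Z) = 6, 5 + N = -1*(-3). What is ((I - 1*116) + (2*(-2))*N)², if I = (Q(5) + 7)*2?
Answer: 6724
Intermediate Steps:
N = -2 (N = -5 - 1*(-3) = -5 + 3 = -2)
I = 26 (I = (6 + 7)*2 = 13*2 = 26)
((I - 1*116) + (2*(-2))*N)² = ((26 - 1*116) + (2*(-2))*(-2))² = ((26 - 116) - 4*(-2))² = (-90 + 8)² = (-82)² = 6724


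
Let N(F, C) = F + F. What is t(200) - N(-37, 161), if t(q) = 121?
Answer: 195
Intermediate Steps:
N(F, C) = 2*F
t(200) - N(-37, 161) = 121 - 2*(-37) = 121 - 1*(-74) = 121 + 74 = 195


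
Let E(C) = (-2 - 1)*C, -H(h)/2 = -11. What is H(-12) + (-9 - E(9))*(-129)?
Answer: -2300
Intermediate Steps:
H(h) = 22 (H(h) = -2*(-11) = 22)
E(C) = -3*C
H(-12) + (-9 - E(9))*(-129) = 22 + (-9 - (-3)*9)*(-129) = 22 + (-9 - 1*(-27))*(-129) = 22 + (-9 + 27)*(-129) = 22 + 18*(-129) = 22 - 2322 = -2300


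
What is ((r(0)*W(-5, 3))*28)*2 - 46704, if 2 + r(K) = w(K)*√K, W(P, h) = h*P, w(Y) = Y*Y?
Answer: -45024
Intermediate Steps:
w(Y) = Y²
W(P, h) = P*h
r(K) = -2 + K^(5/2) (r(K) = -2 + K²*√K = -2 + K^(5/2))
((r(0)*W(-5, 3))*28)*2 - 46704 = (((-2 + 0^(5/2))*(-5*3))*28)*2 - 46704 = (((-2 + 0)*(-15))*28)*2 - 46704 = (-2*(-15)*28)*2 - 46704 = (30*28)*2 - 46704 = 840*2 - 46704 = 1680 - 46704 = -45024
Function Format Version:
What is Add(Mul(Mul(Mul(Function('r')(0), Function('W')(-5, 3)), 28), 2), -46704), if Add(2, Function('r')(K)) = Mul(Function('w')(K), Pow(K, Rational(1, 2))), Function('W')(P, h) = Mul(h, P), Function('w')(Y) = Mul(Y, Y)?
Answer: -45024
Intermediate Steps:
Function('w')(Y) = Pow(Y, 2)
Function('W')(P, h) = Mul(P, h)
Function('r')(K) = Add(-2, Pow(K, Rational(5, 2))) (Function('r')(K) = Add(-2, Mul(Pow(K, 2), Pow(K, Rational(1, 2)))) = Add(-2, Pow(K, Rational(5, 2))))
Add(Mul(Mul(Mul(Function('r')(0), Function('W')(-5, 3)), 28), 2), -46704) = Add(Mul(Mul(Mul(Add(-2, Pow(0, Rational(5, 2))), Mul(-5, 3)), 28), 2), -46704) = Add(Mul(Mul(Mul(Add(-2, 0), -15), 28), 2), -46704) = Add(Mul(Mul(Mul(-2, -15), 28), 2), -46704) = Add(Mul(Mul(30, 28), 2), -46704) = Add(Mul(840, 2), -46704) = Add(1680, -46704) = -45024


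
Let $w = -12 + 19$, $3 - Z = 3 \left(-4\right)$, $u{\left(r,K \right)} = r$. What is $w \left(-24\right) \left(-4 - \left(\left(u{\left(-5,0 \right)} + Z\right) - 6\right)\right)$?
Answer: $1344$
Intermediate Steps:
$Z = 15$ ($Z = 3 - 3 \left(-4\right) = 3 - -12 = 3 + 12 = 15$)
$w = 7$
$w \left(-24\right) \left(-4 - \left(\left(u{\left(-5,0 \right)} + Z\right) - 6\right)\right) = 7 \left(-24\right) \left(-4 - \left(\left(-5 + 15\right) - 6\right)\right) = - 168 \left(-4 - \left(10 - 6\right)\right) = - 168 \left(-4 - 4\right) = \left(-168\right) \left(-8\right) = 1344$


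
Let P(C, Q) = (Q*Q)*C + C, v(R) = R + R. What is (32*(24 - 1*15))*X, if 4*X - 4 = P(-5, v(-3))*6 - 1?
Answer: -79704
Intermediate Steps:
v(R) = 2*R
P(C, Q) = C + C*Q**2 (P(C, Q) = Q**2*C + C = C*Q**2 + C = C + C*Q**2)
X = -1107/4 (X = 1 + (-5*(1 + (2*(-3))**2)*6 - 1)/4 = 1 + (-5*(1 + (-6)**2)*6 - 1)/4 = 1 + (-5*(1 + 36)*6 - 1)/4 = 1 + (-5*37*6 - 1)/4 = 1 + (-185*6 - 1)/4 = 1 + (-1110 - 1)/4 = 1 + (1/4)*(-1111) = 1 - 1111/4 = -1107/4 ≈ -276.75)
(32*(24 - 1*15))*X = (32*(24 - 1*15))*(-1107/4) = (32*(24 - 15))*(-1107/4) = (32*9)*(-1107/4) = 288*(-1107/4) = -79704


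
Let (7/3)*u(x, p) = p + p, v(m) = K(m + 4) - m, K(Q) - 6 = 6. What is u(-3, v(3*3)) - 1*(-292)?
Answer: 2062/7 ≈ 294.57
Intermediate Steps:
K(Q) = 12 (K(Q) = 6 + 6 = 12)
v(m) = 12 - m
u(x, p) = 6*p/7 (u(x, p) = 3*(p + p)/7 = 3*(2*p)/7 = 6*p/7)
u(-3, v(3*3)) - 1*(-292) = 6*(12 - 3*3)/7 - 1*(-292) = 6*(12 - 1*9)/7 + 292 = 6*(12 - 9)/7 + 292 = (6/7)*3 + 292 = 18/7 + 292 = 2062/7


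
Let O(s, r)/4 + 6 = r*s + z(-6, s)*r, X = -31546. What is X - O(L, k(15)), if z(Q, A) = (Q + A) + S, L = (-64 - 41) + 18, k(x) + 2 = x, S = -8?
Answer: -21746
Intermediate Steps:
k(x) = -2 + x
L = -87 (L = -105 + 18 = -87)
z(Q, A) = -8 + A + Q (z(Q, A) = (Q + A) - 8 = (A + Q) - 8 = -8 + A + Q)
O(s, r) = -24 + 4*r*s + 4*r*(-14 + s) (O(s, r) = -24 + 4*(r*s + (-8 + s - 6)*r) = -24 + 4*(r*s + (-14 + s)*r) = -24 + 4*(r*s + r*(-14 + s)) = -24 + (4*r*s + 4*r*(-14 + s)) = -24 + 4*r*s + 4*r*(-14 + s))
X - O(L, k(15)) = -31546 - (-24 - 56*(-2 + 15) + 8*(-2 + 15)*(-87)) = -31546 - (-24 - 56*13 + 8*13*(-87)) = -31546 - (-24 - 728 - 9048) = -31546 - 1*(-9800) = -31546 + 9800 = -21746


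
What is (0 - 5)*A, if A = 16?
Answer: -80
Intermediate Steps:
(0 - 5)*A = (0 - 5)*16 = -5*16 = -80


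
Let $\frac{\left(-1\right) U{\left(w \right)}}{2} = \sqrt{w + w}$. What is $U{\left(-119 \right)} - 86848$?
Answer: $-86848 - 2 i \sqrt{238} \approx -86848.0 - 30.854 i$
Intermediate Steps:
$U{\left(w \right)} = - 2 \sqrt{2} \sqrt{w}$ ($U{\left(w \right)} = - 2 \sqrt{w + w} = - 2 \sqrt{2 w} = - 2 \sqrt{2} \sqrt{w}$)
$U{\left(-119 \right)} - 86848 = - 2 \sqrt{2} \sqrt{-119} - 86848 = - 2 \sqrt{2} i \sqrt{119} - 86848 = - 2 i \sqrt{238} - 86848 = -86848 - 2 i \sqrt{238}$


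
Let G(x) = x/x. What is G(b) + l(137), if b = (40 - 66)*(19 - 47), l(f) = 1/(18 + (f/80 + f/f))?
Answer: 1737/1657 ≈ 1.0483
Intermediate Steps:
l(f) = 1/(19 + f/80) (l(f) = 1/(18 + (f*(1/80) + 1)) = 1/(18 + (f/80 + 1)) = 1/(18 + (1 + f/80)) = 1/(19 + f/80))
b = 728 (b = -26*(-28) = 728)
G(x) = 1
G(b) + l(137) = 1 + 80/(1520 + 137) = 1 + 80/1657 = 1737/1657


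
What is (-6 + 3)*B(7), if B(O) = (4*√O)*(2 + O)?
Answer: -108*√7 ≈ -285.74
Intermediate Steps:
B(O) = 4*√O*(2 + O)
(-6 + 3)*B(7) = (-6 + 3)*(4*√7*(2 + 7)) = -12*√7*9 = -108*√7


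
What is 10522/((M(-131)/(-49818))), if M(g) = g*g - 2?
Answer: -524184996/17159 ≈ -30549.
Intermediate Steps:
M(g) = -2 + g**2 (M(g) = g**2 - 2 = -2 + g**2)
10522/((M(-131)/(-49818))) = 10522/(((-2 + (-131)**2)/(-49818))) = 10522/(((-2 + 17161)*(-1/49818))) = 10522/((17159*(-1/49818))) = 10522/(-17159/49818) = 10522*(-49818/17159) = -524184996/17159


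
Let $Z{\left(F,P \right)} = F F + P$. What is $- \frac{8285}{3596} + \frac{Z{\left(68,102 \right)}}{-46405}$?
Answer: $- \frac{401460121}{166872380} \approx -2.4058$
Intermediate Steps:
$Z{\left(F,P \right)} = P + F^{2}$ ($Z{\left(F,P \right)} = F^{2} + P = P + F^{2}$)
$- \frac{8285}{3596} + \frac{Z{\left(68,102 \right)}}{-46405} = - \frac{8285}{3596} + \frac{102 + 68^{2}}{-46405} = \left(-8285\right) \frac{1}{3596} + \left(102 + 4624\right) \left(- \frac{1}{46405}\right) = - \frac{8285}{3596} + 4726 \left(- \frac{1}{46405}\right) = - \frac{8285}{3596} - \frac{4726}{46405} = - \frac{401460121}{166872380}$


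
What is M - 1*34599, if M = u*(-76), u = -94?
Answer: -27455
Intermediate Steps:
M = 7144 (M = -94*(-76) = 7144)
M - 1*34599 = 7144 - 1*34599 = 7144 - 34599 = -27455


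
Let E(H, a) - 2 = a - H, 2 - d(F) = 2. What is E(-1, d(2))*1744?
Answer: 5232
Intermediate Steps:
d(F) = 0 (d(F) = 2 - 1*2 = 2 - 2 = 0)
E(H, a) = 2 + a - H (E(H, a) = 2 + (a - H) = 2 + a - H)
E(-1, d(2))*1744 = (2 + 0 - 1*(-1))*1744 = (2 + 0 + 1)*1744 = 3*1744 = 5232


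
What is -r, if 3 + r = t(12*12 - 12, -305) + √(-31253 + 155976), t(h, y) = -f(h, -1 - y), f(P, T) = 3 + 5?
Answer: 11 - √124723 ≈ -342.16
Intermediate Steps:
f(P, T) = 8
t(h, y) = -8 (t(h, y) = -1*8 = -8)
r = -11 + √124723 (r = -3 + (-8 + √(-31253 + 155976)) = -3 + (-8 + √124723) = -11 + √124723 ≈ 342.16)
-r = -(-11 + √124723) = 11 - √124723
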